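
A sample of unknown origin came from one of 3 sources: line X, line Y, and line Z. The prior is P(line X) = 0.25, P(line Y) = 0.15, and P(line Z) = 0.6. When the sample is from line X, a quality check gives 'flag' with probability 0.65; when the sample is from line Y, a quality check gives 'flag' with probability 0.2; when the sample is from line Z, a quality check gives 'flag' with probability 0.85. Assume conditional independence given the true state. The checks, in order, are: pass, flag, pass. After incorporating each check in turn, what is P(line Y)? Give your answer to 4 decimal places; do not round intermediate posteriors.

After 'pass': normaliser = 0.35·0.2500 + 0.8·0.1500 + 0.15·0.6000; P(line X) ≈ 0.2941, P(line Y) ≈ 0.4034, P(line Z) ≈ 0.3025
After 'flag': normaliser = 0.65·0.2941 + 0.2·0.4034 + 0.85·0.3025; P(line X) ≈ 0.3614, P(line Y) ≈ 0.1525, P(line Z) ≈ 0.4861
After 'pass': normaliser = 0.35·0.3614 + 0.8·0.1525 + 0.15·0.4861; P(line X) ≈ 0.3935, P(line Y) ≈ 0.3796, P(line Z) ≈ 0.2269

0.3796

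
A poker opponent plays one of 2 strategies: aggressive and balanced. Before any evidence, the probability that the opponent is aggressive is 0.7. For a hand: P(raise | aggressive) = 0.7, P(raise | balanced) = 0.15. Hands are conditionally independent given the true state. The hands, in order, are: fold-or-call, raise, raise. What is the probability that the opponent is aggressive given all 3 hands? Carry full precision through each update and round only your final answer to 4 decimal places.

0.9472

After 'fold-or-call': P(aggressive) = 0.3·0.7000 / (0.3·0.7000 + 0.85·0.3000) ≈ 0.4516
After 'raise': P(aggressive) = 0.7·0.4516 / (0.7·0.4516 + 0.15·0.5484) ≈ 0.7935
After 'raise': P(aggressive) = 0.7·0.7935 / (0.7·0.7935 + 0.15·0.2065) ≈ 0.9472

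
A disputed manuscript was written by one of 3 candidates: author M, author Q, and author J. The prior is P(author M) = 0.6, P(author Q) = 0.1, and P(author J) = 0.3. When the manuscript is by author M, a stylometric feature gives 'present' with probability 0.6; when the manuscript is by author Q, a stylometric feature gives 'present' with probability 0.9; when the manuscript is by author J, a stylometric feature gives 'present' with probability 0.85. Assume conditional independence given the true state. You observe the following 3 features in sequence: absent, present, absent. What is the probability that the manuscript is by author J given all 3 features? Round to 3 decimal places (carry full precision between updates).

0.089

After 'absent': normaliser = 0.4·0.6000 + 0.1·0.1000 + 0.15·0.3000; P(author M) ≈ 0.8136, P(author Q) ≈ 0.0339, P(author J) ≈ 0.1525
After 'present': normaliser = 0.6·0.8136 + 0.9·0.0339 + 0.85·0.1525; P(author M) ≈ 0.7529, P(author Q) ≈ 0.0471, P(author J) ≈ 0.2000
After 'absent': normaliser = 0.4·0.7529 + 0.1·0.0471 + 0.15·0.2000; P(author M) ≈ 0.8967, P(author Q) ≈ 0.0140, P(author J) ≈ 0.0893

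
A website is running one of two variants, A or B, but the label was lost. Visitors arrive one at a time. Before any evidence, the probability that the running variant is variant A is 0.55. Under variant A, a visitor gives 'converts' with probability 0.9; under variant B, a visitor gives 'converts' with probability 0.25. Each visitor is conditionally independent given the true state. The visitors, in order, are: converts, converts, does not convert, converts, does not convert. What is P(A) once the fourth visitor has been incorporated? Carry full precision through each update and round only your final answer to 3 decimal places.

0.884

Apply Bayes' rule sequentially, carrying P(A) forward.
After 'converts': P(A) = 0.9·0.5500 / (0.9·0.5500 + 0.25·0.4500) ≈ 0.8148
After 'converts': P(A) = 0.9·0.8148 / (0.9·0.8148 + 0.25·0.1852) ≈ 0.9406
After 'does not convert': P(A) = 0.1·0.9406 / (0.1·0.9406 + 0.75·0.0594) ≈ 0.6787
After 'converts': P(A) = 0.9·0.6787 / (0.9·0.6787 + 0.25·0.3213) ≈ 0.8838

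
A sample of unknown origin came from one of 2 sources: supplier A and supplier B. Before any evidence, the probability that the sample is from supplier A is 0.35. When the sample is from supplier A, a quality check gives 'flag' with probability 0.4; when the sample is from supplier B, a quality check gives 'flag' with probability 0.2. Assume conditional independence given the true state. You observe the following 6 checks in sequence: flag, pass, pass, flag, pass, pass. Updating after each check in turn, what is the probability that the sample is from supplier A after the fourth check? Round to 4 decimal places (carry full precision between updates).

Apply Bayes' rule sequentially, carrying P(supplier A) forward.
After 'flag': P(supplier A) = 0.4·0.3500 / (0.4·0.3500 + 0.2·0.6500) ≈ 0.5185
After 'pass': P(supplier A) = 0.6·0.5185 / (0.6·0.5185 + 0.8·0.4815) ≈ 0.4468
After 'pass': P(supplier A) = 0.6·0.4468 / (0.6·0.4468 + 0.8·0.5532) ≈ 0.3772
After 'flag': P(supplier A) = 0.4·0.3772 / (0.4·0.3772 + 0.2·0.6228) ≈ 0.5478

0.5478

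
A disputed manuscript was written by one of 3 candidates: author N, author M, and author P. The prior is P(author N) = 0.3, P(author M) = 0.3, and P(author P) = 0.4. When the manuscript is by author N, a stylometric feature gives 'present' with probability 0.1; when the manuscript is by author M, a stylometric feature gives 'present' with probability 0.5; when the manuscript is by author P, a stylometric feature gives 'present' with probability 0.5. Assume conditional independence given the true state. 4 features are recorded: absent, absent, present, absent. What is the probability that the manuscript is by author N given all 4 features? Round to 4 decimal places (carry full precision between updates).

0.3333

After 'absent': normaliser = 0.9·0.3000 + 0.5·0.3000 + 0.5·0.4000; P(author N) ≈ 0.4355, P(author M) ≈ 0.2419, P(author P) ≈ 0.3226
After 'absent': normaliser = 0.9·0.4355 + 0.5·0.2419 + 0.5·0.3226; P(author N) ≈ 0.5813, P(author M) ≈ 0.1794, P(author P) ≈ 0.2392
After 'present': normaliser = 0.1·0.5813 + 0.5·0.1794 + 0.5·0.2392; P(author N) ≈ 0.2174, P(author M) ≈ 0.3354, P(author P) ≈ 0.4472
After 'absent': normaliser = 0.9·0.2174 + 0.5·0.3354 + 0.5·0.4472; P(author N) ≈ 0.3333, P(author M) ≈ 0.2857, P(author P) ≈ 0.3810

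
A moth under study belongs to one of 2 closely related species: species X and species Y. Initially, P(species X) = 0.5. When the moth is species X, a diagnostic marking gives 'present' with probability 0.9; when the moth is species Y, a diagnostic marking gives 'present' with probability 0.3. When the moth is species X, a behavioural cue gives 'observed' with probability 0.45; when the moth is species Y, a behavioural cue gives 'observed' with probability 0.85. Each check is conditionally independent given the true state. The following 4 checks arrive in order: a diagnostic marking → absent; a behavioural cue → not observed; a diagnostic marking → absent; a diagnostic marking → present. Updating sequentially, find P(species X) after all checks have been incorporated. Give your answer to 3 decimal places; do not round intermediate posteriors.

0.183

After a diagnostic marking='absent': P(species X) = 0.1·0.5000 / (0.1·0.5000 + 0.7·0.5000) ≈ 0.1250
After a behavioural cue='not observed': P(species X) = 0.55·0.1250 / (0.55·0.1250 + 0.15·0.8750) ≈ 0.3438
After a diagnostic marking='absent': P(species X) = 0.1·0.3438 / (0.1·0.3438 + 0.7·0.6562) ≈ 0.0696
After a diagnostic marking='present': P(species X) = 0.9·0.0696 / (0.9·0.0696 + 0.3·0.9304) ≈ 0.1833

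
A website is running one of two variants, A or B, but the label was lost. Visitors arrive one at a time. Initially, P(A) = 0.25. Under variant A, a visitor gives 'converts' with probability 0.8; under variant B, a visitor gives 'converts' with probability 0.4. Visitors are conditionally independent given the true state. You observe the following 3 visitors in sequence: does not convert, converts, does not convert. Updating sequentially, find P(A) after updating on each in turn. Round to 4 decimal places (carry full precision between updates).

0.0690

After 'does not convert': P(A) = 0.2·0.2500 / (0.2·0.2500 + 0.6·0.7500) ≈ 0.1000
After 'converts': P(A) = 0.8·0.1000 / (0.8·0.1000 + 0.4·0.9000) ≈ 0.1818
After 'does not convert': P(A) = 0.2·0.1818 / (0.2·0.1818 + 0.6·0.8182) ≈ 0.0690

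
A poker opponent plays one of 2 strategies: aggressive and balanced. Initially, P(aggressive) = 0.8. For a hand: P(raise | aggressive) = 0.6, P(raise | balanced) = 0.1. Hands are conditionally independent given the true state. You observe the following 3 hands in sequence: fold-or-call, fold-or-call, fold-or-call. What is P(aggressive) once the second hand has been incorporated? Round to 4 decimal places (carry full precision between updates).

0.4414

After 'fold-or-call': P(aggressive) = 0.4·0.8000 / (0.4·0.8000 + 0.9·0.2000) ≈ 0.6400
After 'fold-or-call': P(aggressive) = 0.4·0.6400 / (0.4·0.6400 + 0.9·0.3600) ≈ 0.4414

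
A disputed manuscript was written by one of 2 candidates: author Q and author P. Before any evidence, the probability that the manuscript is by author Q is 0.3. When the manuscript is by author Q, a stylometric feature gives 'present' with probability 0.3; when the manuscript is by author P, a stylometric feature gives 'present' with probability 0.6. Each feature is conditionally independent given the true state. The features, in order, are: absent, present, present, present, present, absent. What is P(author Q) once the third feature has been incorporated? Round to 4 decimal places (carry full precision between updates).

After 'absent': P(author Q) = 0.7·0.3000 / (0.7·0.3000 + 0.4·0.7000) ≈ 0.4286
After 'present': P(author Q) = 0.3·0.4286 / (0.3·0.4286 + 0.6·0.5714) ≈ 0.2727
After 'present': P(author Q) = 0.3·0.2727 / (0.3·0.2727 + 0.6·0.7273) ≈ 0.1579

0.1579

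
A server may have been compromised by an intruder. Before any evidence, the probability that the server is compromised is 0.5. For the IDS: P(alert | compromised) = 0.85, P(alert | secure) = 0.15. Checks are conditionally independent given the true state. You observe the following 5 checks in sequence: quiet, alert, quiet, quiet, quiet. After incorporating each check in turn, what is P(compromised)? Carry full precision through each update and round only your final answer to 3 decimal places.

0.005

After 'quiet': P(compromised) = 0.15·0.5000 / (0.15·0.5000 + 0.85·0.5000) ≈ 0.1500
After 'alert': P(compromised) = 0.85·0.1500 / (0.85·0.1500 + 0.15·0.8500) ≈ 0.5000
After 'quiet': P(compromised) = 0.15·0.5000 / (0.15·0.5000 + 0.85·0.5000) ≈ 0.1500
After 'quiet': P(compromised) = 0.15·0.1500 / (0.15·0.1500 + 0.85·0.8500) ≈ 0.0302
After 'quiet': P(compromised) = 0.15·0.0302 / (0.15·0.0302 + 0.85·0.9698) ≈ 0.0055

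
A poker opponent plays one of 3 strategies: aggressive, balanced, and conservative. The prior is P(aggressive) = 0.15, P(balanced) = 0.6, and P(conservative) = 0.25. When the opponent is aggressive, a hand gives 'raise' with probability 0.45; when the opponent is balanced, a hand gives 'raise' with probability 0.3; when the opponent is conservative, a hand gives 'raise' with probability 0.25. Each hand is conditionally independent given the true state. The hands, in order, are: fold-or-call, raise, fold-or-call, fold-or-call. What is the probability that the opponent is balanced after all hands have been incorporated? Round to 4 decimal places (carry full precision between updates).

After 'fold-or-call': normaliser = 0.55·0.1500 + 0.7·0.6000 + 0.75·0.2500; P(aggressive) ≈ 0.1196, P(balanced) ≈ 0.6087, P(conservative) ≈ 0.2717
After 'raise': normaliser = 0.45·0.1196 + 0.3·0.6087 + 0.25·0.2717; P(aggressive) ≈ 0.1768, P(balanced) ≈ 0.6000, P(conservative) ≈ 0.2232
After 'fold-or-call': normaliser = 0.55·0.1768 + 0.7·0.6000 + 0.75·0.2232; P(aggressive) ≈ 0.1420, P(balanced) ≈ 0.6135, P(conservative) ≈ 0.2445
After 'fold-or-call': normaliser = 0.55·0.1420 + 0.7·0.6135 + 0.75·0.2445; P(aggressive) ≈ 0.1131, P(balanced) ≈ 0.6215, P(conservative) ≈ 0.2654

0.6215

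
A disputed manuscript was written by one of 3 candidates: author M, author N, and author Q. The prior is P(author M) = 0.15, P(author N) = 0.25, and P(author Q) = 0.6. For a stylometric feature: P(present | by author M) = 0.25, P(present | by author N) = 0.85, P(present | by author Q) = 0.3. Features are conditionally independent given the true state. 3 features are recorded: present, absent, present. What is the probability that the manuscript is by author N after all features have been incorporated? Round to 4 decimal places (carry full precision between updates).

0.3767

After 'present': normaliser = 0.25·0.1500 + 0.85·0.2500 + 0.3·0.6000; P(author M) ≈ 0.0872, P(author N) ≈ 0.4942, P(author Q) ≈ 0.4186
After 'absent': normaliser = 0.75·0.0872 + 0.15·0.4942 + 0.7·0.4186; P(author M) ≈ 0.1512, P(author N) ≈ 0.1714, P(author Q) ≈ 0.6774
After 'present': normaliser = 0.25·0.1512 + 0.85·0.1714 + 0.3·0.6774; P(author M) ≈ 0.0978, P(author N) ≈ 0.3767, P(author Q) ≈ 0.5255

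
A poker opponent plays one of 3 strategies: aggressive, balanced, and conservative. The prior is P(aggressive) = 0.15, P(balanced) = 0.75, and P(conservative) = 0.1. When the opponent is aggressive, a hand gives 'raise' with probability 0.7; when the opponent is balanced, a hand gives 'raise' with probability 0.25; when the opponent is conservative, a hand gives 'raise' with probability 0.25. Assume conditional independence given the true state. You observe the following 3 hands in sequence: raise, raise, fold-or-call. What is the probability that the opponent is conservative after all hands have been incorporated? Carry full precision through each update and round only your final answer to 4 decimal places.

After 'raise': normaliser = 0.7·0.1500 + 0.25·0.7500 + 0.25·0.1000; P(aggressive) ≈ 0.3307, P(balanced) ≈ 0.5906, P(conservative) ≈ 0.0787
After 'raise': normaliser = 0.7·0.3307 + 0.25·0.5906 + 0.25·0.0787; P(aggressive) ≈ 0.5805, P(balanced) ≈ 0.3702, P(conservative) ≈ 0.0494
After 'fold-or-call': normaliser = 0.3·0.5805 + 0.75·0.3702 + 0.75·0.0494; P(aggressive) ≈ 0.3563, P(balanced) ≈ 0.5680, P(conservative) ≈ 0.0757

0.0757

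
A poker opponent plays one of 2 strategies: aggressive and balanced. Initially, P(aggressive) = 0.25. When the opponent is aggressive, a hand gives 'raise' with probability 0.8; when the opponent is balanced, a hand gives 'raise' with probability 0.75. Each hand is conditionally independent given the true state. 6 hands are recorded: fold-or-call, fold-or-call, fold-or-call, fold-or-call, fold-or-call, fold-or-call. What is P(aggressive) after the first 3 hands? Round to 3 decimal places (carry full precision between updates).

After 'fold-or-call': P(aggressive) = 0.2·0.2500 / (0.2·0.2500 + 0.25·0.7500) ≈ 0.2105
After 'fold-or-call': P(aggressive) = 0.2·0.2105 / (0.2·0.2105 + 0.25·0.7895) ≈ 0.1758
After 'fold-or-call': P(aggressive) = 0.2·0.1758 / (0.2·0.1758 + 0.25·0.8242) ≈ 0.1458

0.146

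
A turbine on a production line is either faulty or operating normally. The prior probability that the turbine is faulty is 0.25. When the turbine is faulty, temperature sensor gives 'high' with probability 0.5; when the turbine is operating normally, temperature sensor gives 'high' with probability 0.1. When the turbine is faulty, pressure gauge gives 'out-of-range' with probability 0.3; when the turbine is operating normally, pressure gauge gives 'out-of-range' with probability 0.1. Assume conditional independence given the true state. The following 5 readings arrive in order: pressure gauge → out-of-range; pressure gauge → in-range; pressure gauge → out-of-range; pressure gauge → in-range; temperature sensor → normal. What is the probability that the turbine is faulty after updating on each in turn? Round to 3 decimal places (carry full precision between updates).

After pressure gauge='out-of-range': P(faulty) = 0.3·0.2500 / (0.3·0.2500 + 0.1·0.7500) ≈ 0.5000
After pressure gauge='in-range': P(faulty) = 0.7·0.5000 / (0.7·0.5000 + 0.9·0.5000) ≈ 0.4375
After pressure gauge='out-of-range': P(faulty) = 0.3·0.4375 / (0.3·0.4375 + 0.1·0.5625) ≈ 0.7000
After pressure gauge='in-range': P(faulty) = 0.7·0.7000 / (0.7·0.7000 + 0.9·0.3000) ≈ 0.6447
After temperature sensor='normal': P(faulty) = 0.5·0.6447 / (0.5·0.6447 + 0.9·0.3553) ≈ 0.5020

0.502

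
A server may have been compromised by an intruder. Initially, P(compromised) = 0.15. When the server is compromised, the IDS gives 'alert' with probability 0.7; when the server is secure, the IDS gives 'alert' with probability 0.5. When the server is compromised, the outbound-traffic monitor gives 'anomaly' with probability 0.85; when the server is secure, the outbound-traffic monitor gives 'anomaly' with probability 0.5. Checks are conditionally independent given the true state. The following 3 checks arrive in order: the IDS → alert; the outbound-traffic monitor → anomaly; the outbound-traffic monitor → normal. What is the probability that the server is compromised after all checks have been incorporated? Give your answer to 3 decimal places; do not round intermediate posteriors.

0.112

After the IDS='alert': P(compromised) = 0.7·0.1500 / (0.7·0.1500 + 0.5·0.8500) ≈ 0.1981
After the outbound-traffic monitor='anomaly': P(compromised) = 0.85·0.1981 / (0.85·0.1981 + 0.5·0.8019) ≈ 0.2958
After the outbound-traffic monitor='normal': P(compromised) = 0.15·0.2958 / (0.15·0.2958 + 0.5·0.7042) ≈ 0.1119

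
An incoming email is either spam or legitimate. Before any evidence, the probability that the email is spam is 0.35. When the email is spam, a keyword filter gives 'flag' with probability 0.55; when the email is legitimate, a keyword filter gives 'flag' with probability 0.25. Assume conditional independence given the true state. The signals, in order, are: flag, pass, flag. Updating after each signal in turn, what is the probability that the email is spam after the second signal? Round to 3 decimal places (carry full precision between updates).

0.415

After 'flag': P(spam) = 0.55·0.3500 / (0.55·0.3500 + 0.25·0.6500) ≈ 0.5423
After 'pass': P(spam) = 0.45·0.5423 / (0.45·0.5423 + 0.75·0.4577) ≈ 0.4155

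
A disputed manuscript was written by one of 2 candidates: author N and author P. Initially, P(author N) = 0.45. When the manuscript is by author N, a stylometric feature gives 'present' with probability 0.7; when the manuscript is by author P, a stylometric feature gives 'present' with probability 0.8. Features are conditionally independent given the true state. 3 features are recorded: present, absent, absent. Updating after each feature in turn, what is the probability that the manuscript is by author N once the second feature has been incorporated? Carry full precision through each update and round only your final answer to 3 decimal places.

0.518

After 'present': P(author N) = 0.7·0.4500 / (0.7·0.4500 + 0.8·0.5500) ≈ 0.4172
After 'absent': P(author N) = 0.3·0.4172 / (0.3·0.4172 + 0.2·0.5828) ≈ 0.5178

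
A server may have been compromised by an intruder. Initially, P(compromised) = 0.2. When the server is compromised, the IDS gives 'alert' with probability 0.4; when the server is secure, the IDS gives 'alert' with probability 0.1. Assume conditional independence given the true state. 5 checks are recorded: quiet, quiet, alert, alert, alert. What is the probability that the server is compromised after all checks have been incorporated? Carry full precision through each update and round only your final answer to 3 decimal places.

0.877

Apply Bayes' rule sequentially, carrying P(compromised) forward.
After 'quiet': P(compromised) = 0.6·0.2000 / (0.6·0.2000 + 0.9·0.8000) ≈ 0.1429
After 'quiet': P(compromised) = 0.6·0.1429 / (0.6·0.1429 + 0.9·0.8571) ≈ 0.1000
After 'alert': P(compromised) = 0.4·0.1000 / (0.4·0.1000 + 0.1·0.9000) ≈ 0.3077
After 'alert': P(compromised) = 0.4·0.3077 / (0.4·0.3077 + 0.1·0.6923) ≈ 0.6400
After 'alert': P(compromised) = 0.4·0.6400 / (0.4·0.6400 + 0.1·0.3600) ≈ 0.8767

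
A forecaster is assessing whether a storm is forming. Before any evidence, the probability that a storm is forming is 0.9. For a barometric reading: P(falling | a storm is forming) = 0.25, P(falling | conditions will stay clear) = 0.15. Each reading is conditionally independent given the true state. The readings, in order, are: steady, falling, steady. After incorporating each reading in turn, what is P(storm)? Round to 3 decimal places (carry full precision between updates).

After 'steady': P(storm) = 0.75·0.9000 / (0.75·0.9000 + 0.85·0.1000) ≈ 0.8882
After 'falling': P(storm) = 0.25·0.8882 / (0.25·0.8882 + 0.15·0.1118) ≈ 0.9298
After 'steady': P(storm) = 0.75·0.9298 / (0.75·0.9298 + 0.85·0.0702) ≈ 0.9211

0.921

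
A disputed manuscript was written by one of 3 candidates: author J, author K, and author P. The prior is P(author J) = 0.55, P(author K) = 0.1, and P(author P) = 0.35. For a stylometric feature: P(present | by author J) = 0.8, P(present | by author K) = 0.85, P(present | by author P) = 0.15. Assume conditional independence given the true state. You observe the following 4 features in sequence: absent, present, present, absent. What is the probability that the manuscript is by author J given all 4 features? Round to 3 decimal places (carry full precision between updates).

After 'absent': normaliser = 0.2·0.5500 + 0.15·0.1000 + 0.85·0.3500; P(author J) ≈ 0.2604, P(author K) ≈ 0.0355, P(author P) ≈ 0.7041
After 'present': normaliser = 0.8·0.2604 + 0.85·0.0355 + 0.15·0.7041; P(author J) ≈ 0.6053, P(author K) ≈ 0.0877, P(author P) ≈ 0.3070
After 'present': normaliser = 0.8·0.6053 + 0.85·0.0877 + 0.15·0.3070; P(author J) ≈ 0.8006, P(author K) ≈ 0.1232, P(author P) ≈ 0.0761
After 'absent': normaliser = 0.2·0.8006 + 0.15·0.1232 + 0.85·0.0761; P(author J) ≈ 0.6581, P(author K) ≈ 0.0760, P(author P) ≈ 0.2659

0.658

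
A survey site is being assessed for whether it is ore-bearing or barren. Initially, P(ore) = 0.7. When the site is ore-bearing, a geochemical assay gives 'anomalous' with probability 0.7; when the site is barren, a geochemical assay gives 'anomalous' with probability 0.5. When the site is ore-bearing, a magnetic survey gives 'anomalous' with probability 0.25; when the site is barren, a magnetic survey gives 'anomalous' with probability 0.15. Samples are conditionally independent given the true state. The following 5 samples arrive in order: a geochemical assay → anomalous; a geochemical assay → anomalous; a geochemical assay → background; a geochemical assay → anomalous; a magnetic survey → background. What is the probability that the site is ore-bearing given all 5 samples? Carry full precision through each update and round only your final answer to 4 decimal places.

0.7722

After a geochemical assay='anomalous': P(ore) = 0.7·0.7000 / (0.7·0.7000 + 0.5·0.3000) ≈ 0.7656
After a geochemical assay='anomalous': P(ore) = 0.7·0.7656 / (0.7·0.7656 + 0.5·0.2344) ≈ 0.8206
After a geochemical assay='background': P(ore) = 0.3·0.8206 / (0.3·0.8206 + 0.5·0.1794) ≈ 0.7329
After a geochemical assay='anomalous': P(ore) = 0.7·0.7329 / (0.7·0.7329 + 0.5·0.2671) ≈ 0.7935
After a magnetic survey='background': P(ore) = 0.75·0.7935 / (0.75·0.7935 + 0.85·0.2065) ≈ 0.7722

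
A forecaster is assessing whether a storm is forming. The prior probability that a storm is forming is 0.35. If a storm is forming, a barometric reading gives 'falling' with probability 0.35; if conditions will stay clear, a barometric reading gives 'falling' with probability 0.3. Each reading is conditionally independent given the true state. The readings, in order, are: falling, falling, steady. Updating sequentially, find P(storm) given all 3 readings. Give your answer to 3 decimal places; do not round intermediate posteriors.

After 'falling': P(storm) = 0.35·0.3500 / (0.35·0.3500 + 0.3·0.6500) ≈ 0.3858
After 'falling': P(storm) = 0.35·0.3858 / (0.35·0.3858 + 0.3·0.6142) ≈ 0.4229
After 'steady': P(storm) = 0.65·0.4229 / (0.65·0.4229 + 0.7·0.5771) ≈ 0.4050

0.405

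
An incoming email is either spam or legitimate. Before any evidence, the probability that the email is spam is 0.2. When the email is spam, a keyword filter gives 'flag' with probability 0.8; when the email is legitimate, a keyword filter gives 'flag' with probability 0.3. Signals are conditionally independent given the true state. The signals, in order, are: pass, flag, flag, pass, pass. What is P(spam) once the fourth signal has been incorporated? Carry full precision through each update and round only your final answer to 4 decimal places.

After 'pass': P(spam) = 0.2·0.2000 / (0.2·0.2000 + 0.7·0.8000) ≈ 0.0667
After 'flag': P(spam) = 0.8·0.0667 / (0.8·0.0667 + 0.3·0.9333) ≈ 0.1600
After 'flag': P(spam) = 0.8·0.1600 / (0.8·0.1600 + 0.3·0.8400) ≈ 0.3368
After 'pass': P(spam) = 0.2·0.3368 / (0.2·0.3368 + 0.7·0.6632) ≈ 0.1267

0.1267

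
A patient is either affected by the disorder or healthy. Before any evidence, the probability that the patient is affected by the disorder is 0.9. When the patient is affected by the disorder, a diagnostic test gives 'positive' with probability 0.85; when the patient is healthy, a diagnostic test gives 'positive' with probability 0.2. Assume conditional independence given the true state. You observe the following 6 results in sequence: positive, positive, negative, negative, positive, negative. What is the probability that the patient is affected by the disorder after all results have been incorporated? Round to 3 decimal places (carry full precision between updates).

After 'positive': P(affected) = 0.85·0.9000 / (0.85·0.9000 + 0.2·0.1000) ≈ 0.9745
After 'positive': P(affected) = 0.85·0.9745 / (0.85·0.9745 + 0.2·0.0255) ≈ 0.9939
After 'negative': P(affected) = 0.15·0.9939 / (0.15·0.9939 + 0.8·0.0061) ≈ 0.9682
After 'negative': P(affected) = 0.15·0.9682 / (0.15·0.9682 + 0.8·0.0318) ≈ 0.8511
After 'positive': P(affected) = 0.85·0.8511 / (0.85·0.8511 + 0.2·0.1489) ≈ 0.9605
After 'negative': P(affected) = 0.15·0.9605 / (0.15·0.9605 + 0.8·0.0395) ≈ 0.8200

0.820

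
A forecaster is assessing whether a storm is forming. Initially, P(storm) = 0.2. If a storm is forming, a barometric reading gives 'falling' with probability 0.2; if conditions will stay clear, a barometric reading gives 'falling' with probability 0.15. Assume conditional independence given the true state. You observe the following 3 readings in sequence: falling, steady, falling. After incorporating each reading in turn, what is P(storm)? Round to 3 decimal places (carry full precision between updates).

0.295

After 'falling': P(storm) = 0.2·0.2000 / (0.2·0.2000 + 0.15·0.8000) ≈ 0.2500
After 'steady': P(storm) = 0.8·0.2500 / (0.8·0.2500 + 0.85·0.7500) ≈ 0.2388
After 'falling': P(storm) = 0.2·0.2388 / (0.2·0.2388 + 0.15·0.7612) ≈ 0.2949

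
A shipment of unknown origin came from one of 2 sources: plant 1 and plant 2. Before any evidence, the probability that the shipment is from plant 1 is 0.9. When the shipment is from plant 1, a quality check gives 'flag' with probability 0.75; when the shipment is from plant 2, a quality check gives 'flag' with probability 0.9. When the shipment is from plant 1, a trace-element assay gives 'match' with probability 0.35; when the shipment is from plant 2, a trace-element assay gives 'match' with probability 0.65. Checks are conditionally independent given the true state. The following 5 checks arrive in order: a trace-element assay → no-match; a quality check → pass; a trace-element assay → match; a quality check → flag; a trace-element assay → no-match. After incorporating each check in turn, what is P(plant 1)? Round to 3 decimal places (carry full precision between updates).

0.972

Each posterior becomes the prior for the next update.
After a trace-element assay='no-match': P(plant 1) = 0.65·0.9000 / (0.65·0.9000 + 0.35·0.1000) ≈ 0.9435
After a quality check='pass': P(plant 1) = 0.25·0.9435 / (0.25·0.9435 + 0.1·0.0565) ≈ 0.9766
After a trace-element assay='match': P(plant 1) = 0.35·0.9766 / (0.35·0.9766 + 0.65·0.0234) ≈ 0.9574
After a quality check='flag': P(plant 1) = 0.75·0.9574 / (0.75·0.9574 + 0.9·0.0426) ≈ 0.9494
After a trace-element assay='no-match': P(plant 1) = 0.65·0.9494 / (0.65·0.9494 + 0.35·0.0506) ≈ 0.9721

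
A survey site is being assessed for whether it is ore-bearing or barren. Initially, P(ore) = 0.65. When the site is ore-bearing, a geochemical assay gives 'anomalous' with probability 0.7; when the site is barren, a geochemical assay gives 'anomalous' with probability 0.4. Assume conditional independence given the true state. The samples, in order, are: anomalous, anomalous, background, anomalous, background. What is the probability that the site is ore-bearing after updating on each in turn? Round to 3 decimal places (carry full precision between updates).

Apply Bayes' rule sequentially, carrying P(ore) forward.
After 'anomalous': P(ore) = 0.7·0.6500 / (0.7·0.6500 + 0.4·0.3500) ≈ 0.7647
After 'anomalous': P(ore) = 0.7·0.7647 / (0.7·0.7647 + 0.4·0.2353) ≈ 0.8505
After 'background': P(ore) = 0.3·0.8505 / (0.3·0.8505 + 0.6·0.1495) ≈ 0.7398
After 'anomalous': P(ore) = 0.7·0.7398 / (0.7·0.7398 + 0.4·0.2602) ≈ 0.8327
After 'background': P(ore) = 0.3·0.8327 / (0.3·0.8327 + 0.6·0.1673) ≈ 0.7133

0.713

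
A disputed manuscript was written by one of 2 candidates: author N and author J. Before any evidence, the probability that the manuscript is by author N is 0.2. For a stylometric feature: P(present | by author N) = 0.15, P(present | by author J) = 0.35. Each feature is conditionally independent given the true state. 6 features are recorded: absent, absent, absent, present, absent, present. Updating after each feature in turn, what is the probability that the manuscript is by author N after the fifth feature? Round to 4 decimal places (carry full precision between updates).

After 'absent': P(author N) = 0.85·0.2000 / (0.85·0.2000 + 0.65·0.8000) ≈ 0.2464
After 'absent': P(author N) = 0.85·0.2464 / (0.85·0.2464 + 0.65·0.7536) ≈ 0.2995
After 'absent': P(author N) = 0.85·0.2995 / (0.85·0.2995 + 0.65·0.7005) ≈ 0.3586
After 'present': P(author N) = 0.15·0.3586 / (0.15·0.3586 + 0.35·0.6414) ≈ 0.1933
After 'absent': P(author N) = 0.85·0.1933 / (0.85·0.1933 + 0.65·0.8067) ≈ 0.2386

0.2386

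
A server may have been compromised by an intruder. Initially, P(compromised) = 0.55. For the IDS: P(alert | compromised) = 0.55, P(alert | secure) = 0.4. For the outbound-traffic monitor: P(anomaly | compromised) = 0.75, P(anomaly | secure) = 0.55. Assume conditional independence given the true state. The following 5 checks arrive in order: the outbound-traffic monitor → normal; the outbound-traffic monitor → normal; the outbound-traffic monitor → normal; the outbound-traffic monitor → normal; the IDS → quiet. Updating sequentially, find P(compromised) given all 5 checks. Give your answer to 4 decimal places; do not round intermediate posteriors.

0.0803

Each posterior becomes the prior for the next update.
After the outbound-traffic monitor='normal': P(compromised) = 0.25·0.5500 / (0.25·0.5500 + 0.45·0.4500) ≈ 0.4044
After the outbound-traffic monitor='normal': P(compromised) = 0.25·0.4044 / (0.25·0.4044 + 0.45·0.5956) ≈ 0.2739
After the outbound-traffic monitor='normal': P(compromised) = 0.25·0.2739 / (0.25·0.2739 + 0.45·0.7261) ≈ 0.1733
After the outbound-traffic monitor='normal': P(compromised) = 0.25·0.1733 / (0.25·0.1733 + 0.45·0.8267) ≈ 0.1043
After the IDS='quiet': P(compromised) = 0.45·0.1043 / (0.45·0.1043 + 0.6·0.8957) ≈ 0.0803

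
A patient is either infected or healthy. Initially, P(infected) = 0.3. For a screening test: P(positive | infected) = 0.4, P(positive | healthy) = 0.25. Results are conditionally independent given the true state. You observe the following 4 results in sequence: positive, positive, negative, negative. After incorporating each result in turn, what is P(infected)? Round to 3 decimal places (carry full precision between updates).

0.413

Each posterior becomes the prior for the next update.
After 'positive': P(infected) = 0.4·0.3000 / (0.4·0.3000 + 0.25·0.7000) ≈ 0.4068
After 'positive': P(infected) = 0.4·0.4068 / (0.4·0.4068 + 0.25·0.5932) ≈ 0.5232
After 'negative': P(infected) = 0.6·0.5232 / (0.6·0.5232 + 0.75·0.4768) ≈ 0.4674
After 'negative': P(infected) = 0.6·0.4674 / (0.6·0.4674 + 0.75·0.5326) ≈ 0.4125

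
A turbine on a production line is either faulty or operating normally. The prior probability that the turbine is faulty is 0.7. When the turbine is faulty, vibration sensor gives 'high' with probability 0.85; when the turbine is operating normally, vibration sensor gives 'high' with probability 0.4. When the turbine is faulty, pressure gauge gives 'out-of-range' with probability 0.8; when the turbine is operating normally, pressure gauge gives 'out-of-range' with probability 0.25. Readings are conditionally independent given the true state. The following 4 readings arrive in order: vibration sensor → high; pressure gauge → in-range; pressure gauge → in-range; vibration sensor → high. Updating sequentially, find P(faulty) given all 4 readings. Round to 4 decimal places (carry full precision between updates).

0.4283

Apply Bayes' rule sequentially, carrying P(faulty) forward.
After vibration sensor='high': P(faulty) = 0.85·0.7000 / (0.85·0.7000 + 0.4·0.3000) ≈ 0.8322
After pressure gauge='in-range': P(faulty) = 0.2·0.8322 / (0.2·0.8322 + 0.75·0.1678) ≈ 0.5694
After pressure gauge='in-range': P(faulty) = 0.2·0.5694 / (0.2·0.5694 + 0.75·0.4306) ≈ 0.2607
After vibration sensor='high': P(faulty) = 0.85·0.2607 / (0.85·0.2607 + 0.4·0.7393) ≈ 0.4283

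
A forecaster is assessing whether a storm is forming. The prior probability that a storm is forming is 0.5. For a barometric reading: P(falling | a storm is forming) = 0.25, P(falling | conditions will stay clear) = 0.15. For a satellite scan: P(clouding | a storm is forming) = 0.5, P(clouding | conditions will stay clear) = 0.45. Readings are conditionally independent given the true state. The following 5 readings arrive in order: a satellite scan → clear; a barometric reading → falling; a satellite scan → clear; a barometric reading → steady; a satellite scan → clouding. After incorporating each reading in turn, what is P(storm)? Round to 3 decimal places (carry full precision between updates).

0.575

Each posterior becomes the prior for the next update.
After a satellite scan='clear': P(storm) = 0.5·0.5000 / (0.5·0.5000 + 0.55·0.5000) ≈ 0.4762
After a barometric reading='falling': P(storm) = 0.25·0.4762 / (0.25·0.4762 + 0.15·0.5238) ≈ 0.6024
After a satellite scan='clear': P(storm) = 0.5·0.6024 / (0.5·0.6024 + 0.55·0.3976) ≈ 0.5794
After a barometric reading='steady': P(storm) = 0.75·0.5794 / (0.75·0.5794 + 0.85·0.4206) ≈ 0.5486
After a satellite scan='clouding': P(storm) = 0.5·0.5486 / (0.5·0.5486 + 0.45·0.4514) ≈ 0.5745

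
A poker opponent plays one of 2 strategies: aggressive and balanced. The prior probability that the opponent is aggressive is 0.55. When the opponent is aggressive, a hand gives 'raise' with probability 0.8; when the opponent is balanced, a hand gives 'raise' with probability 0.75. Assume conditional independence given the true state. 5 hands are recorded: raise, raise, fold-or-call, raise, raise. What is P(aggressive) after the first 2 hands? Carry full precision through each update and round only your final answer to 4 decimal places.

After 'raise': P(aggressive) = 0.8·0.5500 / (0.8·0.5500 + 0.75·0.4500) ≈ 0.5659
After 'raise': P(aggressive) = 0.8·0.5659 / (0.8·0.5659 + 0.75·0.4341) ≈ 0.5817

0.5817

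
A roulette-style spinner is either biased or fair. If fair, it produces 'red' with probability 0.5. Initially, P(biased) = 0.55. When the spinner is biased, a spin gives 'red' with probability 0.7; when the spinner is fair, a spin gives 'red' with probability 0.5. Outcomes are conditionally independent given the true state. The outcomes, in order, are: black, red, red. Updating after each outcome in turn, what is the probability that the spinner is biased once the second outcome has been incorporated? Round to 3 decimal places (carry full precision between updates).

0.507

Each posterior becomes the prior for the next update.
After 'black': P(biased) = 0.3·0.5500 / (0.3·0.5500 + 0.5·0.4500) ≈ 0.4231
After 'red': P(biased) = 0.7·0.4231 / (0.7·0.4231 + 0.5·0.5769) ≈ 0.5066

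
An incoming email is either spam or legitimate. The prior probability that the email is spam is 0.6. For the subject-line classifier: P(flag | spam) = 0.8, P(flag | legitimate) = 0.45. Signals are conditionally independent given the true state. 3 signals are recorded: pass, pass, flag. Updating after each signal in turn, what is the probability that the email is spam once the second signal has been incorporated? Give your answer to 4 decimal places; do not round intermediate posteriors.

After 'pass': P(spam) = 0.2·0.6000 / (0.2·0.6000 + 0.55·0.4000) ≈ 0.3529
After 'pass': P(spam) = 0.2·0.3529 / (0.2·0.3529 + 0.55·0.6471) ≈ 0.1655

0.1655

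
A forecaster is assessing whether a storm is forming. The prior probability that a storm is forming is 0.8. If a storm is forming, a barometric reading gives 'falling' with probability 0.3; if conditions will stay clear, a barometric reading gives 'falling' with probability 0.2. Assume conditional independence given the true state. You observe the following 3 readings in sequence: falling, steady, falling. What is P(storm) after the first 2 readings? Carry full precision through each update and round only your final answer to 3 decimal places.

0.840

Apply Bayes' rule sequentially, carrying P(storm) forward.
After 'falling': P(storm) = 0.3·0.8000 / (0.3·0.8000 + 0.2·0.2000) ≈ 0.8571
After 'steady': P(storm) = 0.7·0.8571 / (0.7·0.8571 + 0.8·0.1429) ≈ 0.8400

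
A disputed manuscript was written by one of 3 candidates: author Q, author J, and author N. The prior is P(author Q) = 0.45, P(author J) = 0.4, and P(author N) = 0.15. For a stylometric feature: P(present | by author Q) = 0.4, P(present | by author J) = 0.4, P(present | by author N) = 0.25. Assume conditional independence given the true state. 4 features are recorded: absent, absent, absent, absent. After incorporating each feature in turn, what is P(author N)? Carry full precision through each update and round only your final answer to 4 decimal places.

0.3011

After 'absent': normaliser = 0.6·0.4500 + 0.6·0.4000 + 0.75·0.1500; P(author Q) ≈ 0.4337, P(author J) ≈ 0.3855, P(author N) ≈ 0.1807
After 'absent': normaliser = 0.6·0.4337 + 0.6·0.3855 + 0.75·0.1807; P(author Q) ≈ 0.4150, P(author J) ≈ 0.3689, P(author N) ≈ 0.2161
After 'absent': normaliser = 0.6·0.4150 + 0.6·0.3689 + 0.75·0.2161; P(author Q) ≈ 0.3937, P(author J) ≈ 0.3500, P(author N) ≈ 0.2563
After 'absent': normaliser = 0.6·0.3937 + 0.6·0.3500 + 0.75·0.2563; P(author Q) ≈ 0.3700, P(author J) ≈ 0.3289, P(author N) ≈ 0.3011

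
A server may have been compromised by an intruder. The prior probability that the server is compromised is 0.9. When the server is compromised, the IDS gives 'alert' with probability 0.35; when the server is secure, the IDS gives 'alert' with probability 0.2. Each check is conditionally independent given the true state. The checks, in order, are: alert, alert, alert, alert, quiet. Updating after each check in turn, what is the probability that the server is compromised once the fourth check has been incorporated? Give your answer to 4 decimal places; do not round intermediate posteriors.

0.9883

Each posterior becomes the prior for the next update.
After 'alert': P(compromised) = 0.35·0.9000 / (0.35·0.9000 + 0.2·0.1000) ≈ 0.9403
After 'alert': P(compromised) = 0.35·0.9403 / (0.35·0.9403 + 0.2·0.0597) ≈ 0.9650
After 'alert': P(compromised) = 0.35·0.9650 / (0.35·0.9650 + 0.2·0.0350) ≈ 0.9797
After 'alert': P(compromised) = 0.35·0.9797 / (0.35·0.9797 + 0.2·0.0203) ≈ 0.9883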